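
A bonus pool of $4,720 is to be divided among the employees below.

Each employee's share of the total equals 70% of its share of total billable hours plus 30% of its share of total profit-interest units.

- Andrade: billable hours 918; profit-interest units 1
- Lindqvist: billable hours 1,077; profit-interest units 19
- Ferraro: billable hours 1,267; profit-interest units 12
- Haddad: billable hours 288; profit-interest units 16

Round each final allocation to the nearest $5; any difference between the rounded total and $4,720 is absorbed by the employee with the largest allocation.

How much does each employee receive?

Billable hours total 3,550; profit-interest units total 48.
Blended shares (70% billable hours + 30% profit-interest units): Andrade 0.1873; Lindqvist 0.3311; Ferraro 0.3248; Haddad 0.1568.
Unrounded shares: Andrade 883.89; Lindqvist 1,562.87; Ferraro 1,533.20; Haddad 740.04.
After rounding ($5): Andrade $885; Lindqvist $1,565; Ferraro $1,535; Haddad $740. Sum = $4,725.
Difference $4,720 − $4,725 = −$5 applied to largest allocation (Lindqvist): Lindqvist becomes $1,560.

Andrade: $885 · Lindqvist: $1,560 · Ferraro: $1,535 · Haddad: $740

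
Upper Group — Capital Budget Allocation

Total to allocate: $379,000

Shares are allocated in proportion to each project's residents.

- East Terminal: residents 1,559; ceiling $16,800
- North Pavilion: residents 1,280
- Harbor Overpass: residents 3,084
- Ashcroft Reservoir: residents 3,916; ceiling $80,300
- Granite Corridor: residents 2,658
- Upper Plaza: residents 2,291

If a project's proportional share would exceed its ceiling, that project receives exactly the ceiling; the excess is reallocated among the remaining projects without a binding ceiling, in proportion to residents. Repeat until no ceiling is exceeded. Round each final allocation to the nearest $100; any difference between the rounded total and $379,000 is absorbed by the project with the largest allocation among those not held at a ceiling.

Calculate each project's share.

East Terminal: $16,800 | North Pavilion: $38,700 | Harbor Overpass: $93,400 | Ashcroft Reservoir: $80,300 | Granite Corridor: $80,500 | Upper Plaza: $69,300

Combined residents = 14,788.
Proportional shares (ignoring caps): East Terminal 39,955.44; North Pavilion 32,804.98; Harbor Overpass 79,039.49; Ashcroft Reservoir 100,362.73; Granite Corridor 68,121.59; Upper Plaza 58,715.78.
Capped: East Terminal ($16,800), Ashcroft Reservoir ($80,300); residual $281,900 reallocated over remaining residents 9,313.
Shares after redistribution: North Pavilion 38,744.98 → $38,700; Harbor Overpass 93,351.19 → $93,400; Granite Corridor 80,456.37 → $80,500; Upper Plaza 69,347.46 → $69,300.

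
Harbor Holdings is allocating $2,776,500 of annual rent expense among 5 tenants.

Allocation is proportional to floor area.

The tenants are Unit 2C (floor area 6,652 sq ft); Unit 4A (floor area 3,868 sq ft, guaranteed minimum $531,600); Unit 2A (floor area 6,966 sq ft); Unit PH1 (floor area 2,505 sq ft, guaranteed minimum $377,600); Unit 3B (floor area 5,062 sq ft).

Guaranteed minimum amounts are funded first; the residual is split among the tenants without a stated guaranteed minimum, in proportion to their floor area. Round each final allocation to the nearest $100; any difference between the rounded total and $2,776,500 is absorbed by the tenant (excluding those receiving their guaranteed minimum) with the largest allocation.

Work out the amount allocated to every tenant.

Fund the minimums — Unit 4A $531,600; Unit PH1 $377,600. Residual $1,867,300.
Residual split over remaining floor area 18,680: Unit 2C 664,950.73 → $665,000; Unit 2A 696,338.96 → $696,300; Unit 3B 506,010.31 → $506,000.

Unit 2C: $665,000 | Unit 4A: $531,600 | Unit 2A: $696,300 | Unit PH1: $377,600 | Unit 3B: $506,000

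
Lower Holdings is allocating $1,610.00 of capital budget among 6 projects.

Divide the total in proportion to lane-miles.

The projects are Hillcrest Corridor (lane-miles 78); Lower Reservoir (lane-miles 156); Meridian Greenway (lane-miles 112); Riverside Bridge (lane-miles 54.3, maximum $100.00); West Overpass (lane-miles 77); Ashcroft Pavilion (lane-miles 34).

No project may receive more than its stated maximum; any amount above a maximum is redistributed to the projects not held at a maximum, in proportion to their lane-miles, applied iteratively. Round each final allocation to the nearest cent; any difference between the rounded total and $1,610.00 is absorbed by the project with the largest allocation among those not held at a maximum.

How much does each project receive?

Hillcrest Corridor: $257.72 | Lower Reservoir: $515.45 | Meridian Greenway: $370.07 | Riverside Bridge: $100.00 | West Overpass: $254.42 | Ashcroft Pavilion: $112.34

Total lane-miles = 511.3.
Pro-rata shares before constraints: Hillcrest Corridor 245.6092; Lower Reservoir 491.2185; Meridian Greenway 352.6697; Riverside Bridge 170.9818; West Overpass 242.4604; Ashcroft Pavilion 107.0604.
Capped: Riverside Bridge ($100.00); remaining pool $1,510.00 reallocated over remaining lane-miles 457.
Remaining shares: Hillcrest Corridor 257.7243 → $257.72; Lower Reservoir 515.4486 → $515.45; Meridian Greenway 370.0656 → $370.07; West Overpass 254.4201 → $254.42; Ashcroft Pavilion 112.3414 → $112.34.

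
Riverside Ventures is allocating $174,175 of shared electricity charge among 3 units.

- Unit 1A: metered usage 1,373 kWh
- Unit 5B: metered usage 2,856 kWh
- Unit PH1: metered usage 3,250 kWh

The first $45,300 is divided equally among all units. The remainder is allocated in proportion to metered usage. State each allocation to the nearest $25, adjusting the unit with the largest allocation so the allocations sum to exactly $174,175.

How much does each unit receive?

Unit 1A: $38,750 · Unit 5B: $64,325 · Unit PH1: $71,100

First tranche $45,300 split equally: $15,100 each.
Remainder $128,875 by metered usage (total 7,479): Unit 1A 23,658.96 → $23,650; Unit 5B 49,213.40 → $49,225; Unit PH1 56,002.64 → $56,000.
Totals: Unit 1A $15,100 + $23,650 = $38,750; Unit 5B $15,100 + $49,225 = $64,325; Unit PH1 $15,100 + $56,000 = $71,100.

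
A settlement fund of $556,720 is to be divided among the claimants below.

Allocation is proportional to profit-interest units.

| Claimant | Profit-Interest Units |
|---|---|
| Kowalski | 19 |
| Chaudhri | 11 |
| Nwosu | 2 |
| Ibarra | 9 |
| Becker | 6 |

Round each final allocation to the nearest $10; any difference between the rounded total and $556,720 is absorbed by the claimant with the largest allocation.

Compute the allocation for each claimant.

Kowalski: $225,050 | Chaudhri: $130,300 | Nwosu: $23,690 | Ibarra: $106,610 | Becker: $71,070

Combined profit-interest units = 47.
Proportional shares: Kowalski 19/47 × $556,720 = 225,057.02; Chaudhri 11/47 × $556,720 = 130,296.17; Nwosu 2/47 × $556,720 = 23,690.21; Ibarra 9/47 × $556,720 = 106,605.96; Becker 6/47 × $556,720 = 71,070.64.
Rounded to nearest $10: Kowalski $225,060; Chaudhri $130,300; Nwosu $23,690; Ibarra $106,610; Becker $71,070. Sum = $556,730.
Difference $556,720 − $556,730 = −$10 applied to largest allocation (Kowalski): Kowalski becomes $225,050.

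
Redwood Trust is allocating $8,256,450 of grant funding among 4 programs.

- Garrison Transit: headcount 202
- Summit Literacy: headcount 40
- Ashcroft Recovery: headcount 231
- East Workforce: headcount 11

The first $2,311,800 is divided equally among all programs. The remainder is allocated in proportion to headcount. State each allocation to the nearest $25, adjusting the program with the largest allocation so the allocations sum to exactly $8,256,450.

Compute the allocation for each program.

First tranche $2,311,800 split equally: $577,950 each.
Remainder $5,944,650 by headcount (total 484): Garrison Transit 2,481,031.61 → $2,481,025; Summit Literacy 491,293.39 → $491,300; Ashcroft Recovery 2,837,219.32 → $2,837,225; East Workforce 135,105.68 → $135,100.
Totals: Garrison Transit $577,950 + $2,481,025 = $3,058,975; Summit Literacy $577,950 + $491,300 = $1,069,250; Ashcroft Recovery $577,950 + $2,837,225 = $3,415,175; East Workforce $577,950 + $135,100 = $713,050.

Garrison Transit: $3,058,975 | Summit Literacy: $1,069,250 | Ashcroft Recovery: $3,415,175 | East Workforce: $713,050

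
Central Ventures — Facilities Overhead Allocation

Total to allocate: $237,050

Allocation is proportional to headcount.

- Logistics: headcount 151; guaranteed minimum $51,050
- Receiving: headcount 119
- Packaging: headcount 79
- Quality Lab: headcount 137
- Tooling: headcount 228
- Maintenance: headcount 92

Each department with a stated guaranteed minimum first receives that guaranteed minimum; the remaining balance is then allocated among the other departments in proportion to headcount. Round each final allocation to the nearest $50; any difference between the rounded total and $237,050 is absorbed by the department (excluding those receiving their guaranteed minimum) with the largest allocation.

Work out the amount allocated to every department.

Logistics: $51,050 · Receiving: $33,800 · Packaging: $22,450 · Quality Lab: $38,900 · Tooling: $64,700 · Maintenance: $26,150

Guaranteed amounts: Logistics $51,050. Balance $186,000.
Balance split over remaining headcount 655: Receiving 33,792.37 → $33,800; Packaging 22,433.59 → $22,450; Quality Lab 38,903.82 → $38,900; Tooling 64,745.04 → $64,750; Maintenance 26,125.19 → $26,150.
Rounding difference −$50 applied to Tooling → $64,700.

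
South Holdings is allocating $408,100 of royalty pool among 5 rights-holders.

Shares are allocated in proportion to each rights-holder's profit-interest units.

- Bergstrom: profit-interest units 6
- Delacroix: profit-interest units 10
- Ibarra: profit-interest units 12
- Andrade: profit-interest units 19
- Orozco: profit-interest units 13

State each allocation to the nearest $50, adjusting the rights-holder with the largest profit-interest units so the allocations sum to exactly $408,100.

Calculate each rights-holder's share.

Bergstrom: $40,800 · Delacroix: $68,000 · Ibarra: $81,600 · Andrade: $129,300 · Orozco: $88,400

Total profit-interest units = 60.
Unrounded shares: Bergstrom 6/60 × $408,100 = 40,810.00; Delacroix 10/60 × $408,100 = 68,016.67; Ibarra 12/60 × $408,100 = 81,620.00; Andrade 19/60 × $408,100 = 129,231.67; Orozco 13/60 × $408,100 = 88,421.67.
After rounding ($50): Bergstrom $40,800; Delacroix $68,000; Ibarra $81,600; Andrade $129,250; Orozco $88,400. Sum = $408,050.
Difference $408,100 − $408,050 = +$50 applied to largest profit-interest units (Andrade): Andrade becomes $129,300.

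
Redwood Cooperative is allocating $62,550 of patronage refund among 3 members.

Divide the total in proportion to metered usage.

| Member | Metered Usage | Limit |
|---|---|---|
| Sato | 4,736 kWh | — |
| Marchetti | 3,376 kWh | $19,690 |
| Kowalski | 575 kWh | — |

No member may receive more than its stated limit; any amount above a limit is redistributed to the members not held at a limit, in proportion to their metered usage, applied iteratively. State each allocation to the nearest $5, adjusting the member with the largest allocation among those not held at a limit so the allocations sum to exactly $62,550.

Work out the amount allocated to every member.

Total metered usage = 8,687.
Proportional shares (ignoring caps): Sato 34,101.16; Marchetti 24,308.60; Kowalski 4,140.24.
Held at cap: Marchetti ($19,690); balance $42,860 reallocated over remaining metered usage 5,311.
Remaining shares: Sato 38,219.73 → $38,220; Kowalski 4,640.27 → $4,640.

Sato: $38,220 | Marchetti: $19,690 | Kowalski: $4,640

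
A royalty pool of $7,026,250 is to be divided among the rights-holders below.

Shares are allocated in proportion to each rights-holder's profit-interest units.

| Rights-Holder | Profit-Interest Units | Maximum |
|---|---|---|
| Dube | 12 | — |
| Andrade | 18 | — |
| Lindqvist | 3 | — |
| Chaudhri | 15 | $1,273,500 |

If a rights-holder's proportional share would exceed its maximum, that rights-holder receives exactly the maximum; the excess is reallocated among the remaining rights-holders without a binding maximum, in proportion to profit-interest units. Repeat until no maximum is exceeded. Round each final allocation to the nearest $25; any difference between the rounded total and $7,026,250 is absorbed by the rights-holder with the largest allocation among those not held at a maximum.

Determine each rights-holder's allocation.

Profit-interest units total: 48.
Unconstrained shares: Dube 1,756,562.50; Andrade 2,634,843.75; Lindqvist 439,140.62; Chaudhri 2,195,703.12.
Capped: Chaudhri ($1,273,500); balance $5,752,750 reallocated over remaining profit-interest units 33.
Shares after redistribution: Dube 2,091,909.09 → $2,091,900; Andrade 3,137,863.64 → $3,137,875; Lindqvist 522,977.27 → $522,975.

Dube: $2,091,900 · Andrade: $3,137,875 · Lindqvist: $522,975 · Chaudhri: $1,273,500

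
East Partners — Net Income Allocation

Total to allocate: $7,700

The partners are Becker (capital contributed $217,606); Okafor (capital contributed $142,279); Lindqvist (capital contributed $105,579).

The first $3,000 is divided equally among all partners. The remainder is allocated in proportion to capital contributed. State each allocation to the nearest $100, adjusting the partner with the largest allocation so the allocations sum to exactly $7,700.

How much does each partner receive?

Becker: $3,200; Okafor: $2,400; Lindqvist: $2,100

First tranche $3,000 split equally: $1,000 each.
Remainder $4,700 by capital contributed (total 465,464): Becker 2,197.27 → $2,200; Okafor 1,436.66 → $1,400; Lindqvist 1,066.08 → $1,100.
Totals: Becker $1,000 + $2,200 = $3,200; Okafor $1,000 + $1,400 = $2,400; Lindqvist $1,000 + $1,100 = $2,100.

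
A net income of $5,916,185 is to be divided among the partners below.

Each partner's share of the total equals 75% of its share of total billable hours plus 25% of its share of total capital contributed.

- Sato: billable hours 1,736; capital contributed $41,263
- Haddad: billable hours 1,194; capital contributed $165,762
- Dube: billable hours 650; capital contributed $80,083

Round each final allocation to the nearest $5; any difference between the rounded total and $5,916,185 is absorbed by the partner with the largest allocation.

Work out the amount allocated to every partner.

Totals — billable hours 3,580, capital contributed 287,108.
Composite weights (75% billable hours + 25% capital contributed): Sato 0.3996; Haddad 0.3945; Dube 0.2059.
Raw shares: Sato 2,364,208.16; Haddad 2,333,800.90; Dube 1,218,175.94.
Rounded to nearest $5: Sato $2,364,210; Haddad $2,333,800; Dube $1,218,175. Sum = $5,916,185.
No rounding difference to absorb.

Sato: $2,364,210 | Haddad: $2,333,800 | Dube: $1,218,175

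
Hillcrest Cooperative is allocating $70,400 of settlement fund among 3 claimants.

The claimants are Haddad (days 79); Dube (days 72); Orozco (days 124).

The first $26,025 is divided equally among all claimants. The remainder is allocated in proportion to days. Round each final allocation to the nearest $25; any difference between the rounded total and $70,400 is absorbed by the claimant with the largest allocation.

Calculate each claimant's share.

Haddad: $21,425 | Dube: $20,300 | Orozco: $28,675

First tranche $26,025 split equally: $8,675 each.
Remainder $44,375 by days (total 275): Haddad 12,747.73 → $12,750; Dube 11,618.18 → $11,625; Orozco 20,009.09 → $20,000.
Totals: Haddad $8,675 + $12,750 = $21,425; Dube $8,675 + $11,625 = $20,300; Orozco $8,675 + $20,000 = $28,675.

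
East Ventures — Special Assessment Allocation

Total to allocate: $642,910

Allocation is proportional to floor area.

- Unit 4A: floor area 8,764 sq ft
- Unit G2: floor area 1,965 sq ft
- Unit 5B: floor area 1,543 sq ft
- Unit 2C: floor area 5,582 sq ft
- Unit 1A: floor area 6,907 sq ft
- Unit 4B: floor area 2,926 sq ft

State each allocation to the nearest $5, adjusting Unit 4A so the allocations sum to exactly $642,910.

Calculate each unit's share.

Unit 4A: $203,500 | Unit G2: $45,630 | Unit 5B: $35,830 | Unit 2C: $129,620 | Unit 1A: $160,385 | Unit 4B: $67,945

Sum of floor area: 27,687.
Unrounded shares: Unit 4A 8,764/27,687 × $642,910 = 203,505.73; Unit G2 1,965/27,687 × $642,910 = 45,628.57; Unit 5B 1,543/27,687 × $642,910 = 35,829.46; Unit 2C 5,582/27,687 × $642,910 = 129,617.64; Unit 1A 6,907/27,687 × $642,910 = 160,385.00; Unit 4B 2,926/27,687 × $642,910 = 67,943.61.
After rounding ($5): Unit 4A $203,505; Unit G2 $45,630; Unit 5B $35,830; Unit 2C $129,620; Unit 1A $160,385; Unit 4B $67,945. Sum = $642,915.
Difference $642,910 − $642,915 = −$5 applied to Unit 4A: Unit 4A becomes $203,500.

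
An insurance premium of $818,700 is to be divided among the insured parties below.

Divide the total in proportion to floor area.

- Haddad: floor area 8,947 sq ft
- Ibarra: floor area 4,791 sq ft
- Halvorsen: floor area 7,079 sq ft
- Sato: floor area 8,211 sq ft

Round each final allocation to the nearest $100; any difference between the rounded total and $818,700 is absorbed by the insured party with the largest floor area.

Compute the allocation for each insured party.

Combined floor area = 8,947 + 4,791 + 7,079 + 8,211 = 29,028.
Unrounded shares: Haddad 252,339.43; Ibarra 135,124.42; Halvorsen 199,654.72; Sato 231,581.43.
After rounding ($100): Haddad $252,300; Ibarra $135,100; Halvorsen $199,700; Sato $231,600. Sum = $818,700.
Rounded total matches; no reconciliation needed.

Haddad: $252,300 | Ibarra: $135,100 | Halvorsen: $199,700 | Sato: $231,600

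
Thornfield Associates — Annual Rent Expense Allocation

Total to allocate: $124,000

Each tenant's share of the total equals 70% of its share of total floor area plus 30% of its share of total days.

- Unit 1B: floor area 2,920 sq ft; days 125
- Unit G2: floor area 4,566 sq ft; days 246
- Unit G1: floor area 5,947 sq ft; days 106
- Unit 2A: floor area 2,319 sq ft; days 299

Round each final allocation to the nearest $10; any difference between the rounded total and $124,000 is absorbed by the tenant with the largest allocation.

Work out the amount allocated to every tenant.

Unit 1B: $22,080 · Unit G2: $36,950 · Unit G1: $37,860 · Unit 2A: $27,110

Floor area total 15,752; days total 776.
Combined weights (70% floor area + 30% days): Unit 1B 0.1781; Unit G2 0.2980; Unit G1 0.3053; Unit 2A 0.2186.
Unrounded shares: Unit 1B 22,082.67; Unit G2 36,953.32; Unit G1 37,851.86; Unit 2A 27,112.15.
Rounded to nearest $10: Unit 1B $22,080; Unit G2 $36,950; Unit G1 $37,850; Unit 2A $27,110. Sum = $123,990.
Difference $124,000 − $123,990 = +$10 applied to largest allocation (Unit G1): Unit G1 becomes $37,860.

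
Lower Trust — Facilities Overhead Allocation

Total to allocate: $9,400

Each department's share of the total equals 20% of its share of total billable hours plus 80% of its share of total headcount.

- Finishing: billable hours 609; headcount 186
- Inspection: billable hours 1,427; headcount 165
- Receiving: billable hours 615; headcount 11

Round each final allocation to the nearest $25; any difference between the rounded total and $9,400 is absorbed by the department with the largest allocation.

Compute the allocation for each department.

Finishing: $4,300 · Inspection: $4,425 · Receiving: $675

Billable hours total 2,651; headcount total 362.
Blended shares (20% billable hours + 80% headcount): Finishing 0.4570; Inspection 0.4723; Receiving 0.0707.
Raw shares: Finishing 4,295.75; Inspection 4,439.60; Receiving 664.65.
At nearest $25: Finishing $4,300; Inspection $4,450; Receiving $675. Sum = $9,425.
Difference $9,400 − $9,425 = −$25 applied to largest allocation (Inspection): Inspection becomes $4,425.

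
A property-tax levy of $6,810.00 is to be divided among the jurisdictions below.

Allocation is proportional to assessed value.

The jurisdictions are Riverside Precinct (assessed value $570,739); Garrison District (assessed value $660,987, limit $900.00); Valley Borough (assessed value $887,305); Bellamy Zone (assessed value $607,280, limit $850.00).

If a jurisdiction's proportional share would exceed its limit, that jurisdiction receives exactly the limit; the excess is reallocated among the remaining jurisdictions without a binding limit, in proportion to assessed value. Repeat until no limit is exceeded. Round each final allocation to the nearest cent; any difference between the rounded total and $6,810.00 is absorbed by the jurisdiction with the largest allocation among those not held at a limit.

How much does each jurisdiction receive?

Sum of assessed value: 2,726,311.
Pro-rata shares before constraints: Riverside Precinct 1,425.6380; Garrison District 1,651.0668; Valley Borough 2,216.3822; Bellamy Zone 1,516.9131.
Held at cap: Garrison District ($900.00), Bellamy Zone ($850.00); remaining pool $5,060.00 reallocated over remaining assessed value 1,458,044.
Remaining shares: Riverside Precinct 1,980.6942 → $1,980.69; Valley Borough 3,079.3058 → $3,079.31.

Riverside Precinct: $1,980.69 · Garrison District: $900.00 · Valley Borough: $3,079.31 · Bellamy Zone: $850.00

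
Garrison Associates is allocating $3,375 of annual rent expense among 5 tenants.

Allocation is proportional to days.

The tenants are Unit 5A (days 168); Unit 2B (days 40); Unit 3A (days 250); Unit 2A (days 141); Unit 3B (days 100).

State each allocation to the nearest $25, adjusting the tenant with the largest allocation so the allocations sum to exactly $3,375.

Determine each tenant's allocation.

Unit 5A: $800 | Unit 2B: $200 | Unit 3A: $1,225 | Unit 2A: $675 | Unit 3B: $475

Sum of days: 699.
Unrounded shares: Unit 5A 168/699 × $3,375 = 811.16; Unit 2B 40/699 × $3,375 = 193.13; Unit 3A 250/699 × $3,375 = 1,207.08; Unit 2A 141/699 × $3,375 = 680.79; Unit 3B 100/699 × $3,375 = 482.83.
Rounded to nearest $25: Unit 5A $800; Unit 2B $200; Unit 3A $1,200; Unit 2A $675; Unit 3B $475. Sum = $3,350.
Difference $3,375 − $3,350 = +$25 applied to largest allocation (Unit 3A): Unit 3A becomes $1,225.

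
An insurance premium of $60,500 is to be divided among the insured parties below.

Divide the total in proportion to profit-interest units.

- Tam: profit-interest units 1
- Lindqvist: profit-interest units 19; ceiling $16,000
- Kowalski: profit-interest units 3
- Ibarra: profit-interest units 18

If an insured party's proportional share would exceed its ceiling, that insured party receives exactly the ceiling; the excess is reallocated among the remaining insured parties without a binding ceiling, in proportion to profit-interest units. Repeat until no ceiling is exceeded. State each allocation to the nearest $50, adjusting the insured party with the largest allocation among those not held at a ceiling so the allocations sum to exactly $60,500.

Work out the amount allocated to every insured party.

Tam: $2,000; Lindqvist: $16,000; Kowalski: $6,050; Ibarra: $36,450

Sum of profit-interest units: 41.
Proportional shares (ignoring caps): Tam 1,475.61; Lindqvist 28,036.59; Kowalski 4,426.83; Ibarra 26,560.98.
Capped: Lindqvist ($16,000); remaining pool $44,500 reallocated over remaining profit-interest units 22.
Redistributed shares: Tam 2,022.73 → $2,000; Kowalski 6,068.18 → $6,050; Ibarra 36,409.09 → $36,400.
Rounding difference +$50 applied to Ibarra → $36,450.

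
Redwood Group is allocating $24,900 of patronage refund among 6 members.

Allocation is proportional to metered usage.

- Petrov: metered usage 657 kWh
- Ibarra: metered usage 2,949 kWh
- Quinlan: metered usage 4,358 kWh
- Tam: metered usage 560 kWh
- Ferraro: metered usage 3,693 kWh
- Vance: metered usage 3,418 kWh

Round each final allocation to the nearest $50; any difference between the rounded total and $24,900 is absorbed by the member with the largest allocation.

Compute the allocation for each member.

Petrov: $1,050; Ibarra: $4,700; Quinlan: $6,900; Tam: $900; Ferraro: $5,900; Vance: $5,450

Metered usage total: 15,635.
Proportional shares: Petrov 657/15,635 × $24,900 = 1,046.33; Ibarra 2,949/15,635 × $24,900 = 4,696.52; Quinlan 4,358/15,635 × $24,900 = 6,940.47; Tam 560/15,635 × $24,900 = 891.85; Ferraro 3,693/15,635 × $24,900 = 5,881.40; Vance 3,418/15,635 × $24,900 = 5,443.44.
Rounded to nearest $50: Petrov $1,050; Ibarra $4,700; Quinlan $6,950; Tam $900; Ferraro $5,900; Vance $5,450. Sum = $24,950.
Difference $24,900 − $24,950 = −$50 applied to largest allocation (Quinlan): Quinlan becomes $6,900.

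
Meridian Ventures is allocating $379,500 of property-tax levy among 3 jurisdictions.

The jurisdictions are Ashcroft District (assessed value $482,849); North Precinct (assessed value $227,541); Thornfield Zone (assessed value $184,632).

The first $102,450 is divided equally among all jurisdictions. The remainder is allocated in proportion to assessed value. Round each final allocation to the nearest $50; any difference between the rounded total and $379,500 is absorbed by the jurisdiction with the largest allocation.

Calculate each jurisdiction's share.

Ashcroft District: $183,600 | North Precinct: $104,600 | Thornfield Zone: $91,300

First tranche $102,450 split equally: $34,150 each.
Remainder $277,050 by assessed value (total 895,022): Ashcroft District 149,463.72 → $149,450; North Precinct 70,434.28 → $70,450; Thornfield Zone 57,152.00 → $57,150.
Totals: Ashcroft District $34,150 + $149,450 = $183,600; North Precinct $34,150 + $70,450 = $104,600; Thornfield Zone $34,150 + $57,150 = $91,300.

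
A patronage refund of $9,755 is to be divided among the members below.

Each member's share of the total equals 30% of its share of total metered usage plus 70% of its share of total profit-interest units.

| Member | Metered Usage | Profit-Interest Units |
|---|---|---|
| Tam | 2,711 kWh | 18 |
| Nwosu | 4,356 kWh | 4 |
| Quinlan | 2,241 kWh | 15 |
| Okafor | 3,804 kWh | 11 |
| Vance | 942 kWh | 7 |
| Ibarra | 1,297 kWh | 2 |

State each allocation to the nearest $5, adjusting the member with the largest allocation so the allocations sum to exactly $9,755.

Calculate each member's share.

Metered usage total 15,351; profit-interest units total 57.
Composite weights (30% metered usage + 70% profit-interest units): Tam 0.2740; Nwosu 0.1343; Quinlan 0.2280; Okafor 0.2094; Vance 0.1044; Ibarra 0.0499.
Unrounded shares: Tam 2,673.19; Nwosu 1,309.62; Quinlan 2,224.20; Okafor 2,042.97; Vance 1,018.17; Ibarra 486.86.
At nearest $5: Tam $2,675; Nwosu $1,310; Quinlan $2,225; Okafor $2,045; Vance $1,020; Ibarra $485. Sum = $9,760.
Difference $9,755 − $9,760 = −$5 applied to largest allocation (Tam): Tam becomes $2,670.

Tam: $2,670 | Nwosu: $1,310 | Quinlan: $2,225 | Okafor: $2,045 | Vance: $1,020 | Ibarra: $485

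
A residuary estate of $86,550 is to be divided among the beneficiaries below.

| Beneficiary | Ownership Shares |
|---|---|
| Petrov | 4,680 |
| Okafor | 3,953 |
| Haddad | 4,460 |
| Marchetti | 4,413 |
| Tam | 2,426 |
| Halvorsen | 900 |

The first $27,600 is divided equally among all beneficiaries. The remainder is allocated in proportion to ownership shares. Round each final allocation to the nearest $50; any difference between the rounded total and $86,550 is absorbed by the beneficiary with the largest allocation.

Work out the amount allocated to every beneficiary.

First tranche $27,600 split equally: $4,600 each.
Remainder $58,950 by ownership shares (total 20,832): Petrov 13,243.38 → $13,250; Okafor 11,186.12 → $11,200; Haddad 12,620.82 → $12,600; Marchetti 12,487.82 → $12,500; Tam 6,865.05 → $6,850; Halvorsen 2,546.80 → $2,550.
Totals: Petrov $4,600 + $13,250 = $17,850; Okafor $4,600 + $11,200 = $15,800; Haddad $4,600 + $12,600 = $17,200; Marchetti $4,600 + $12,500 = $17,100; Tam $4,600 + $6,850 = $11,450; Halvorsen $4,600 + $2,550 = $7,150.

Petrov: $17,850; Okafor: $15,800; Haddad: $17,200; Marchetti: $17,100; Tam: $11,450; Halvorsen: $7,150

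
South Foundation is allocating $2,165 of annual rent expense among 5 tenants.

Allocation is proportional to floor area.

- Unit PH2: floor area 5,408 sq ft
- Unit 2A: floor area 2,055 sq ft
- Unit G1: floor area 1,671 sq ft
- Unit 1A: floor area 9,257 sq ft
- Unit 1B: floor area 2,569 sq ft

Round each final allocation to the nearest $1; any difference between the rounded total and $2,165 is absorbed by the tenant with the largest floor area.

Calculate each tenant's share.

Sum of floor area: 5,408 + 2,055 + 1,671 + 9,257 + 2,569 = 20,960.
Raw shares: Unit PH2 558.60; Unit 2A 212.27; Unit G1 172.60; Unit 1A 956.17; Unit 1B 265.36.
After rounding ($1): Unit PH2 $559; Unit 2A $212; Unit G1 $173; Unit 1A $956; Unit 1B $265. Sum = $2,165.
No rounding difference to absorb.

Unit PH2: $559 | Unit 2A: $212 | Unit G1: $173 | Unit 1A: $956 | Unit 1B: $265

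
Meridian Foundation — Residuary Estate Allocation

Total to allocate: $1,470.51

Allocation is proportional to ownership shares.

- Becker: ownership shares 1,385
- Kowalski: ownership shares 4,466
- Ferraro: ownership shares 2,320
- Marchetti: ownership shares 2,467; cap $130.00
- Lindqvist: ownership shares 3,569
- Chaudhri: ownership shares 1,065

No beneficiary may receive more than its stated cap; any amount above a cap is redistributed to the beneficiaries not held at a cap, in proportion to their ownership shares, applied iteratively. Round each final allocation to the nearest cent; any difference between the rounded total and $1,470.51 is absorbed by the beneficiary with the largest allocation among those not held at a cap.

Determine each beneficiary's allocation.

Ownership shares total: 15,272.
Unconstrained shares: Becker 133.3588; Kowalski 430.0221; Ferraro 223.3881; Marchetti 237.5424; Lindqvist 343.6518; Chaudhri 102.5467.
Capped: Marchetti ($130.00); residual $1,340.51 reallocated over remaining ownership shares 12,805.
Shares after redistribution: Becker 144.9907 → $144.99; Kowalski 467.5297 → $467.53; Ferraro 242.8726 → $242.87; Lindqvist 373.6259 → $373.63; Chaudhri 111.4911 → $111.49.

Becker: $144.99; Kowalski: $467.53; Ferraro: $242.87; Marchetti: $130.00; Lindqvist: $373.63; Chaudhri: $111.49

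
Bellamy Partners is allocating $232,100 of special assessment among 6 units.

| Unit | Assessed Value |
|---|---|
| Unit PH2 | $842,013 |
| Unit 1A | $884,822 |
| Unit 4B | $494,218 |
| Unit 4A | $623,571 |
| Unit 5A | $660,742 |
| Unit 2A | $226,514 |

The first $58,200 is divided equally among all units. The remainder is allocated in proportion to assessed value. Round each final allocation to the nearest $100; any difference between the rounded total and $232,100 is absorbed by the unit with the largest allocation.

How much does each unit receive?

Equal tier: $58,200 ÷ 6 = $9,700 apiece.
Remainder $173,900 by assessed value (total 3,731,880): Unit PH2 39,236.54 → $39,200; Unit 1A 41,231.38 → $41,200; Unit 4B 23,029.82 → $23,000; Unit 4A 29,057.47 → $29,100; Unit 5A 30,789.58 → $30,800; Unit 2A 10,555.21 → $10,600.
Totals: Unit PH2 $9,700 + $39,200 = $48,900; Unit 1A $9,700 + $41,200 = $50,900; Unit 4B $9,700 + $23,000 = $32,700; Unit 4A $9,700 + $29,100 = $38,800; Unit 5A $9,700 + $30,800 = $40,500; Unit 2A $9,700 + $10,600 = $20,300.

Unit PH2: $48,900 · Unit 1A: $50,900 · Unit 4B: $32,700 · Unit 4A: $38,800 · Unit 5A: $40,500 · Unit 2A: $20,300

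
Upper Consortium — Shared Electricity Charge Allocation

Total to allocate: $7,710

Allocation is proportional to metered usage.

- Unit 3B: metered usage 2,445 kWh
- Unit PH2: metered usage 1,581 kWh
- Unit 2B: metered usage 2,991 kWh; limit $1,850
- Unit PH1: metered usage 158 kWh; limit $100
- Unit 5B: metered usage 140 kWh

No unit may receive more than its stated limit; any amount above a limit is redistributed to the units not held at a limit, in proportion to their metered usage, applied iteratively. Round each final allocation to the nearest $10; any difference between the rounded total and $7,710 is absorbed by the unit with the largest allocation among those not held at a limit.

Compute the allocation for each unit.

Unit 3B: $3,380; Unit PH2: $2,190; Unit 2B: $1,850; Unit PH1: $100; Unit 5B: $190

Combined metered usage = 7,315.
Unconstrained shares: Unit 3B 2,577.03; Unit PH2 1,666.37; Unit 2B 3,152.51; Unit PH1 166.53; Unit 5B 147.56.
Held at cap: Unit 2B ($1,850), Unit PH1 ($100); residual $5,760 reallocated over remaining metered usage 4,166.
Remaining shares: Unit 3B 3,380.51 → $3,380; Unit PH2 2,185.92 → $2,190; Unit 5B 193.57 → $190.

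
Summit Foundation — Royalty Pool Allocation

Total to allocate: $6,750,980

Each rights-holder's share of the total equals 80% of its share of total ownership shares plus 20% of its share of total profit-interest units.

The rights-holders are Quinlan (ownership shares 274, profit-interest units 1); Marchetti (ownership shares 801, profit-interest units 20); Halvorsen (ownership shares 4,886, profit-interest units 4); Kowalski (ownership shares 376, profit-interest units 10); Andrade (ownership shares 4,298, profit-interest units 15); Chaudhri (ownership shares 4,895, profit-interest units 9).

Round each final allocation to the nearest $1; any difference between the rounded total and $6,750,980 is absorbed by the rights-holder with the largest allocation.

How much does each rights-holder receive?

Quinlan: $118,172 | Marchetti: $736,253 | Halvorsen: $1,790,716 | Kowalski: $359,606 | Andrade: $1,837,962 | Chaudhri: $1,908,271

Totals — ownership shares 15,530, profit-interest units 59.
Combined weights (80% ownership shares + 20% profit-interest units): Quinlan 0.0175; Marchetti 0.1091; Halvorsen 0.2653; Kowalski 0.0533; Andrade 0.2723; Chaudhri 0.2827.
Unrounded shares: Quinlan 118,172.17; Marchetti 736,252.99; Halvorsen 1,790,716.47; Kowalski 359,606.26; Andrade 1,837,962.35; Chaudhri 1,908,269.74.
Rounded to nearest $1: Quinlan $118,172; Marchetti $736,253; Halvorsen $1,790,716; Kowalski $359,606; Andrade $1,837,962; Chaudhri $1,908,270. Sum = $6,750,979.
Difference $6,750,980 − $6,750,979 = +$1 applied to largest allocation (Chaudhri): Chaudhri becomes $1,908,271.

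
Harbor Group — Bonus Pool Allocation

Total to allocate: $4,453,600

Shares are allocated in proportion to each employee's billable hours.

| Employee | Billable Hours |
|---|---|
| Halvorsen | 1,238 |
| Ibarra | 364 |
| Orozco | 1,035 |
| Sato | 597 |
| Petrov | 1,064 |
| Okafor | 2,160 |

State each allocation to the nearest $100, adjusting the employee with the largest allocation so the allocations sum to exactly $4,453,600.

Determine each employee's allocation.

Halvorsen: $853,800 · Ibarra: $251,000 · Orozco: $713,800 · Sato: $411,700 · Petrov: $733,800 · Okafor: $1,489,500

Combined billable hours = 6,458.
Raw shares: Halvorsen 1,238/6,458 × $4,453,600 = 853,756.09; Ibarra 364/6,458 × $4,453,600 = 251,023.60; Orozco 1,035/6,458 × $4,453,600 = 713,762.16; Sato 597/6,458 × $4,453,600 = 411,706.29; Petrov 1,064/6,458 × $4,453,600 = 733,761.29; Okafor 2,160/6,458 × $4,453,600 = 1,489,590.59.
After rounding ($100): Halvorsen $853,800; Ibarra $251,000; Orozco $713,800; Sato $411,700; Petrov $733,800; Okafor $1,489,600. Sum = $4,453,700.
Difference $4,453,600 − $4,453,700 = −$100 applied to largest allocation (Okafor): Okafor becomes $1,489,500.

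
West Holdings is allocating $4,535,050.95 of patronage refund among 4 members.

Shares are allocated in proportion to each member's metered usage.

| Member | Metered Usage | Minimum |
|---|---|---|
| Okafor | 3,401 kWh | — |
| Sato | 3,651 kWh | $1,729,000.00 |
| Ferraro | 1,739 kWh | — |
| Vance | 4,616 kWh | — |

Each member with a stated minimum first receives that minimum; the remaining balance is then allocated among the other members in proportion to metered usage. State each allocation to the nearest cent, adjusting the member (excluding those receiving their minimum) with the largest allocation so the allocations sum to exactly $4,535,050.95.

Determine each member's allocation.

Okafor: $978,206.16; Sato: $1,729,000.00; Ferraro: $500,176.57; Vance: $1,327,668.22

Minimums first: Sato $1,729,000.00. Balance $2,806,050.95.
Balance split over remaining metered usage 9,756: Okafor 978,206.1584 → $978,206.16; Ferraro 500,176.5685 → $500,176.57; Vance 1,327,668.2232 → $1,327,668.22.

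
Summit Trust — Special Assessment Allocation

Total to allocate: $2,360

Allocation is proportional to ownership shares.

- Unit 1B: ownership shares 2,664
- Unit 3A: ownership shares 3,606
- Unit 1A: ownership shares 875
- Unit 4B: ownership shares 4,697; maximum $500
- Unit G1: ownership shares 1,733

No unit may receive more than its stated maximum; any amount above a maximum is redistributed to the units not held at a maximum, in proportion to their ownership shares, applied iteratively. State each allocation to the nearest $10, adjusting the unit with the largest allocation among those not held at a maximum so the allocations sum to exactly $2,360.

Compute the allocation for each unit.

Sum of ownership shares: 13,575.
Proportional shares (ignoring caps): Unit 1B 463.13; Unit 3A 626.90; Unit 1A 152.12; Unit 4B 816.57; Unit G1 301.28.
Cap binds for Unit 4B ($500); balance $1,860 reallocated over remaining ownership shares 8,878.
Remaining shares: Unit 1B 558.13 → $560; Unit 3A 755.48 → $760; Unit 1A 183.32 → $180; Unit G1 363.08 → $360.

Unit 1B: $560 | Unit 3A: $760 | Unit 1A: $180 | Unit 4B: $500 | Unit G1: $360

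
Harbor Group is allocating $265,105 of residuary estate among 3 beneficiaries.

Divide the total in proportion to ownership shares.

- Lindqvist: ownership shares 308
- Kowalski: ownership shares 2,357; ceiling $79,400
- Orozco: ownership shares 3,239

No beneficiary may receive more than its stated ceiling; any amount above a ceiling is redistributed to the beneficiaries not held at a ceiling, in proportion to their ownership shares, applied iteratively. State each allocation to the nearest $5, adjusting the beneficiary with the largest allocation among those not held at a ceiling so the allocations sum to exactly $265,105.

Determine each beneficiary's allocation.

Sum of ownership shares: 5,904.
Proportional shares (ignoring caps): Lindqvist 13,830.00; Kowalski 105,835.45; Orozco 145,439.55.
Held at cap: Kowalski ($79,400); balance $185,705 reallocated over remaining ownership shares 3,547.
Redistributed shares: Lindqvist 16,125.50 → $16,125; Orozco 169,579.50 → $169,580.

Lindqvist: $16,125 | Kowalski: $79,400 | Orozco: $169,580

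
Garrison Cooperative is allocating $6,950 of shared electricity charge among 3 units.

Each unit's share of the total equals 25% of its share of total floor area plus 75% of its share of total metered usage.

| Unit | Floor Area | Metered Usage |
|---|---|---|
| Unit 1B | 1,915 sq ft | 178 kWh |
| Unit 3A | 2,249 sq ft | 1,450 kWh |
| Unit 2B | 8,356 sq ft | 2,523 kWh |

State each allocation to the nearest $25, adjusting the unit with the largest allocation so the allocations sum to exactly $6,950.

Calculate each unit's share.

Floor area total 12,520; metered usage total 4,151.
Blended shares (25% floor area + 75% metered usage): Unit 1B 0.0704; Unit 3A 0.3069; Unit 2B 0.6227.
Unrounded shares: Unit 1B 489.28; Unit 3A 2,132.91; Unit 2B 4,327.81.
After rounding ($25): Unit 1B $500; Unit 3A $2,125; Unit 2B $4,325. Sum = $6,950.
Sum already equals the total — no adjustment.

Unit 1B: $500 | Unit 3A: $2,125 | Unit 2B: $4,325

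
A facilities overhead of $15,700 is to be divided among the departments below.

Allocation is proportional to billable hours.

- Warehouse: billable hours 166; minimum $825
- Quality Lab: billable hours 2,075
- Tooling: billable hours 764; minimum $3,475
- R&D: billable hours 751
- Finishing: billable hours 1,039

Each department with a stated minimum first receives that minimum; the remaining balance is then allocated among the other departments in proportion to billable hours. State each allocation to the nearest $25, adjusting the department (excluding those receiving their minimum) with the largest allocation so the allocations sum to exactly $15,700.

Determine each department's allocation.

Warehouse: $825; Quality Lab: $6,100; Tooling: $3,475; R&D: $2,225; Finishing: $3,075

Guaranteed amounts: Warehouse $825; Tooling $3,475. Residual $11,400.
Residual split over remaining billable hours 3,865: Quality Lab 6,120.31 → $6,125; R&D 2,215.11 → $2,225; Finishing 3,064.58 → $3,075.
Rounding difference −$25 applied to Quality Lab → $6,100.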